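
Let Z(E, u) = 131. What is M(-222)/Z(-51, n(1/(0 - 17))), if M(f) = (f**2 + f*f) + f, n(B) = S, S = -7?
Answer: 98346/131 ≈ 750.73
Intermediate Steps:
n(B) = -7
M(f) = f + 2*f**2 (M(f) = (f**2 + f**2) + f = 2*f**2 + f = f + 2*f**2)
M(-222)/Z(-51, n(1/(0 - 17))) = -222*(1 + 2*(-222))/131 = -222*(1 - 444)*(1/131) = -222*(-443)*(1/131) = 98346*(1/131) = 98346/131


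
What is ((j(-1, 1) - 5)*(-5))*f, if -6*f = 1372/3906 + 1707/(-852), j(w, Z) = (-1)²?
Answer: 654595/118854 ≈ 5.5076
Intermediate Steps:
j(w, Z) = 1
f = 130919/475416 (f = -(1372/3906 + 1707/(-852))/6 = -(1372*(1/3906) + 1707*(-1/852))/6 = -(98/279 - 569/284)/6 = -⅙*(-130919/79236) = 130919/475416 ≈ 0.27538)
((j(-1, 1) - 5)*(-5))*f = ((1 - 5)*(-5))*(130919/475416) = -4*(-5)*(130919/475416) = 20*(130919/475416) = 654595/118854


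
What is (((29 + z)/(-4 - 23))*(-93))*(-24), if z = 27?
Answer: -13888/3 ≈ -4629.3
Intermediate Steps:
(((29 + z)/(-4 - 23))*(-93))*(-24) = (((29 + 27)/(-4 - 23))*(-93))*(-24) = ((56/(-27))*(-93))*(-24) = ((56*(-1/27))*(-93))*(-24) = -56/27*(-93)*(-24) = (1736/9)*(-24) = -13888/3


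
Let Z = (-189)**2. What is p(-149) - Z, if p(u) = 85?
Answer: -35636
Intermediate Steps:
Z = 35721
p(-149) - Z = 85 - 1*35721 = 85 - 35721 = -35636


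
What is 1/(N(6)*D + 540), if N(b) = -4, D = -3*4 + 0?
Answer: 1/588 ≈ 0.0017007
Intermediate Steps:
D = -12 (D = -12 + 0 = -12)
1/(N(6)*D + 540) = 1/(-4*(-12) + 540) = 1/(48 + 540) = 1/588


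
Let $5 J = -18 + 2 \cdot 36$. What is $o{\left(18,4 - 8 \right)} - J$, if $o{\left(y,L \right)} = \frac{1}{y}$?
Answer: $- \frac{967}{90} \approx -10.744$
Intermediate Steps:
$J = \frac{54}{5}$ ($J = \frac{-18 + 2 \cdot 36}{5} = \frac{-18 + 72}{5} = \frac{1}{5} \cdot 54 = \frac{54}{5} \approx 10.8$)
$o{\left(18,4 - 8 \right)} - J = \frac{1}{18} - \frac{54}{5} = - \frac{967}{90}$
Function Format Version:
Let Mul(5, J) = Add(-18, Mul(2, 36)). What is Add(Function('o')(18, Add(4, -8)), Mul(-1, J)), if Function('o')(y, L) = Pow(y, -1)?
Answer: Rational(-967, 90) ≈ -10.744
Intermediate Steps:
J = Rational(54, 5) (J = Mul(Rational(1, 5), Add(-18, Mul(2, 36))) = Mul(Rational(1, 5), Add(-18, 72)) = Mul(Rational(1, 5), 54) = Rational(54, 5) ≈ 10.800)
Add(Function('o')(18, Add(4, -8)), Mul(-1, J)) = Add(Pow(18, -1), Mul(-1, Rational(54, 5))) = Add(Rational(1, 18), Rational(-54, 5)) = Rational(-967, 90)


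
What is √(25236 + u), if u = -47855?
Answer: I*√22619 ≈ 150.4*I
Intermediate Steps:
√(25236 + u) = √(25236 - 47855) = √(-22619) = I*√22619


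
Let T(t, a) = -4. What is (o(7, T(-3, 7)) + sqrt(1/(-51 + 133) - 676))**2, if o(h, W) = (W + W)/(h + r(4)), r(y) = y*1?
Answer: (656 - 33*I*sqrt(505038))**2/813604 ≈ -675.46 - 37.818*I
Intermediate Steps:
r(y) = y
o(h, W) = 2*W/(4 + h) (o(h, W) = (W + W)/(h + 4) = (2*W)/(4 + h) = 2*W/(4 + h))
(o(7, T(-3, 7)) + sqrt(1/(-51 + 133) - 676))**2 = (2*(-4)/(4 + 7) + sqrt(1/(-51 + 133) - 676))**2 = (2*(-4)/11 + sqrt(1/82 - 676))**2 = (2*(-4)*(1/11) + sqrt(1/82 - 676))**2 = (-8/11 + sqrt(-55431/82))**2 = (-8/11 + 3*I*sqrt(505038)/82)**2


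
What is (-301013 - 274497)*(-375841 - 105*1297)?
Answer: 294676083260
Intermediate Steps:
(-301013 - 274497)*(-375841 - 105*1297) = -575510*(-375841 - 136185) = -575510*(-512026) = 294676083260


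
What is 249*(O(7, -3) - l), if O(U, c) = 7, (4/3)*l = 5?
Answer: 3237/4 ≈ 809.25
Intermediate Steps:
l = 15/4 (l = (¾)*5 = 15/4 ≈ 3.7500)
249*(O(7, -3) - l) = 249*(7 - 1*15/4) = 249*(7 - 15/4) = 249*(13/4) = 3237/4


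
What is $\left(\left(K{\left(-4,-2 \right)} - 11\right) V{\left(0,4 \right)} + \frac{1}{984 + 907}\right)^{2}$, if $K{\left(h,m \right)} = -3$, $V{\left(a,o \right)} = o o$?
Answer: $\frac{179422557889}{3575881} \approx 50176.0$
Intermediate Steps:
$V{\left(a,o \right)} = o^{2}$
$\left(\left(K{\left(-4,-2 \right)} - 11\right) V{\left(0,4 \right)} + \frac{1}{984 + 907}\right)^{2} = \left(\left(-3 - 11\right) 4^{2} + \frac{1}{984 + 907}\right)^{2} = \left(\left(-14\right) 16 + \frac{1}{1891}\right)^{2} = \left(-224 + \frac{1}{1891}\right)^{2} = \left(- \frac{423583}{1891}\right)^{2} = \frac{179422557889}{3575881}$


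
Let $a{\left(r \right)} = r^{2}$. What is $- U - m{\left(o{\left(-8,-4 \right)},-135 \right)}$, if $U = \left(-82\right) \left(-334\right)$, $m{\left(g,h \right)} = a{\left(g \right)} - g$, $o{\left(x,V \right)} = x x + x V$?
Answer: $-36508$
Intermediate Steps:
$o{\left(x,V \right)} = x^{2} + V x$
$m{\left(g,h \right)} = g^{2} - g$
$U = 27388$
$- U - m{\left(o{\left(-8,-4 \right)},-135 \right)} = \left(-1\right) 27388 - - 8 \left(-4 - 8\right) \left(-1 - 8 \left(-4 - 8\right)\right) = -27388 - \left(-8\right) \left(-12\right) \left(-1 - -96\right) = -27388 - 96 \left(-1 + 96\right) = -27388 - 96 \cdot 95 = -27388 - 9120 = -36508$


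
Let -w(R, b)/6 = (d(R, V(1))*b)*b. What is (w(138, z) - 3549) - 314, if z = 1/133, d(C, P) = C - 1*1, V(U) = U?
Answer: -68333429/17689 ≈ -3863.0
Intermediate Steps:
d(C, P) = -1 + C (d(C, P) = C - 1 = -1 + C)
z = 1/133 ≈ 0.0075188
w(R, b) = -6*b²*(-1 + R) (w(R, b) = -6*(-1 + R)*b*b = -6*b*(-1 + R)*b = -6*b²*(-1 + R))
(w(138, z) - 3549) - 314 = (6*(1/133)²*(1 - 1*138) - 3549) - 314 = (6*(1/17689)*(1 - 138) - 3549) - 314 = (6*(1/17689)*(-137) - 3549) - 314 = (-822/17689 - 3549) - 314 = -62779083/17689 - 314 = -68333429/17689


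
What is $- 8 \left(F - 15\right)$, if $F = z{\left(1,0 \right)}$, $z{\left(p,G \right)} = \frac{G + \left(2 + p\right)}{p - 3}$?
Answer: $132$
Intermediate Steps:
$z{\left(p,G \right)} = \frac{2 + G + p}{-3 + p}$
$F = - \frac{3}{2}$ ($F = \frac{2 + 0 + 1}{-3 + 1} = \frac{1}{-2} \cdot 3 = \left(- \frac{1}{2}\right) 3 = - \frac{3}{2} \approx -1.5$)
$- 8 \left(F - 15\right) = - 8 \left(- \frac{3}{2} - 15\right) = \left(-8\right) \left(- \frac{33}{2}\right) = 132$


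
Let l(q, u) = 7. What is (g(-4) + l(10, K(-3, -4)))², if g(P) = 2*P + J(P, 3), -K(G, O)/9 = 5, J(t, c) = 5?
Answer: 16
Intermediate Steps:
K(G, O) = -45 (K(G, O) = -9*5 = -45)
g(P) = 5 + 2*P (g(P) = 2*P + 5 = 5 + 2*P)
(g(-4) + l(10, K(-3, -4)))² = ((5 + 2*(-4)) + 7)² = ((5 - 8) + 7)² = (-3 + 7)² = 4² = 16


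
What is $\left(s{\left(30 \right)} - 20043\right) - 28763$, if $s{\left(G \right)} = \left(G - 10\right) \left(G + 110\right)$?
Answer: $-46006$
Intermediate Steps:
$s{\left(G \right)} = \left(-10 + G\right) \left(110 + G\right)$
$\left(s{\left(30 \right)} - 20043\right) - 28763 = \left(\left(-1100 + 30^{2} + 100 \cdot 30\right) - 20043\right) - 28763 = \left(\left(-1100 + 900 + 3000\right) - 20043\right) - 28763 = \left(2800 - 20043\right) - 28763 = -17243 - 28763 = -46006$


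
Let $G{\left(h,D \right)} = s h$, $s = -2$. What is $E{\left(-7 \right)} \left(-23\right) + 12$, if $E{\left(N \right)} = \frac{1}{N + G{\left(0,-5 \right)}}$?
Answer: $\frac{107}{7} \approx 15.286$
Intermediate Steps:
$G{\left(h,D \right)} = - 2 h$
$E{\left(N \right)} = \frac{1}{N}$ ($E{\left(N \right)} = \frac{1}{N - 0} = \frac{1}{N + 0} = \frac{1}{N}$)
$E{\left(-7 \right)} \left(-23\right) + 12 = \frac{1}{-7} \left(-23\right) + 12 = \left(- \frac{1}{7}\right) \left(-23\right) + 12 = \frac{23}{7} + 12 = \frac{107}{7}$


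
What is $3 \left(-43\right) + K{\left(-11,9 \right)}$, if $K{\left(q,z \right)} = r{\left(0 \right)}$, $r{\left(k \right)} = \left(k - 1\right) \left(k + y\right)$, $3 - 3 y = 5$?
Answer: $- \frac{385}{3} \approx -128.33$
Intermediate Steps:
$y = - \frac{2}{3}$ ($y = 1 - \frac{5}{3} = - \frac{2}{3} \approx -0.66667$)
$r{\left(k \right)} = \left(-1 + k\right) \left(- \frac{2}{3} + k\right)$ ($r{\left(k \right)} = \left(k - 1\right) \left(k - \frac{2}{3}\right) = \left(-1 + k\right) \left(- \frac{2}{3} + k\right)$)
$K{\left(q,z \right)} = \frac{2}{3}$ ($K{\left(q,z \right)} = \frac{2}{3} + 0^{2} - 0 = \frac{2}{3} + 0 + 0 = \frac{2}{3}$)
$3 \left(-43\right) + K{\left(-11,9 \right)} = 3 \left(-43\right) + \frac{2}{3} = -129 + \frac{2}{3} = - \frac{385}{3}$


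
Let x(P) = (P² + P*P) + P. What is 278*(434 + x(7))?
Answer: 149842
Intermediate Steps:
x(P) = P + 2*P² (x(P) = (P² + P²) + P = 2*P² + P = P + 2*P²)
278*(434 + x(7)) = 278*(434 + 7*(1 + 2*7)) = 278*(434 + 7*(1 + 14)) = 278*(434 + 7*15) = 278*(434 + 105) = 278*539 = 149842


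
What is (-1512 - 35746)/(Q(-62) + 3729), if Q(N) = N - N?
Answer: -37258/3729 ≈ -9.9914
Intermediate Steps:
Q(N) = 0
(-1512 - 35746)/(Q(-62) + 3729) = (-1512 - 35746)/(0 + 3729) = -37258/3729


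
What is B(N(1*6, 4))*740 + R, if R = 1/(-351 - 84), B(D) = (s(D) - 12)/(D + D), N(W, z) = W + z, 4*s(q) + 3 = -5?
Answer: -225331/435 ≈ -518.00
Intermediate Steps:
s(q) = -2 (s(q) = -¾ + (¼)*(-5) = -¾ - 5/4 = -2)
B(D) = -7/D (B(D) = (-2 - 12)/(D + D) = -14*1/(2*D) = -7/D)
R = -1/435 (R = 1/(-435) = -1/435 ≈ -0.0022989)
B(N(1*6, 4))*740 + R = -7/(1*6 + 4)*740 - 1/435 = -7/(6 + 4)*740 - 1/435 = -7/10*740 - 1/435 = -518 - 1/435 = -225331/435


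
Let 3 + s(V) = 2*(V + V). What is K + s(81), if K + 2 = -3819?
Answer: -3500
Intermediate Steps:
K = -3821 (K = -2 - 3819 = -3821)
s(V) = -3 + 4*V (s(V) = -3 + 2*(V + V) = -3 + 2*(2*V) = -3 + 4*V)
K + s(81) = -3821 + (-3 + 4*81) = -3821 + (-3 + 324) = -3821 + 321 = -3500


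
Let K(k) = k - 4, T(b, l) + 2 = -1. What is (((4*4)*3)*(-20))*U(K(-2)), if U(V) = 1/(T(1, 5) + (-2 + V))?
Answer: 960/11 ≈ 87.273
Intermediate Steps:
T(b, l) = -3 (T(b, l) = -2 - 1 = -3)
K(k) = -4 + k
U(V) = 1/(-5 + V) (U(V) = 1/(-3 + (-2 + V)) = 1/(-5 + V))
(((4*4)*3)*(-20))*U(K(-2)) = (((4*4)*3)*(-20))/(-5 + (-4 - 2)) = ((16*3)*(-20))/(-5 - 6) = (48*(-20))/(-11) = -960*(-1/11) = 960/11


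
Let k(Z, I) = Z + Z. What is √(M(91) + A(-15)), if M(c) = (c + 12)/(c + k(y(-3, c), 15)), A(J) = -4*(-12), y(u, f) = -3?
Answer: √355555/85 ≈ 7.0151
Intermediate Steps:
k(Z, I) = 2*Z
A(J) = 48
M(c) = (12 + c)/(-6 + c) (M(c) = (c + 12)/(c + 2*(-3)) = (12 + c)/(c - 6) = (12 + c)/(-6 + c))
√(M(91) + A(-15)) = √((12 + 91)/(-6 + 91) + 48) = √(103/85 + 48) = √(4183/85) = √355555/85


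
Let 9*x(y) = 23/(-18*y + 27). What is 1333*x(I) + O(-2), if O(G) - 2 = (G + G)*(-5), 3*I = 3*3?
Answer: -25313/243 ≈ -104.17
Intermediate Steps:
I = 3 (I = (3*3)/3 = (1/3)*9 = 3)
O(G) = 2 - 10*G (O(G) = 2 + (G + G)*(-5) = 2 + (2*G)*(-5) = 2 - 10*G)
x(y) = 23/(9*(27 - 18*y)) (x(y) = (23/(-18*y + 27))/9 = (23/(27 - 18*y))/9 = 23/(9*(27 - 18*y)))
1333*x(I) + O(-2) = 1333*(-23/(-243 + 162*3)) + (2 - 10*(-2)) = 1333*(-23/(-243 + 486)) + (2 + 20) = 1333*(-23/243) + 22 = -30659/243 + 22 = -25313/243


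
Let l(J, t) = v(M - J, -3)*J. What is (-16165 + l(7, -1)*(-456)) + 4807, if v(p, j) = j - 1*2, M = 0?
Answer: 4602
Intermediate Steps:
v(p, j) = -2 + j (v(p, j) = j - 2 = -2 + j)
l(J, t) = -5*J (l(J, t) = (-2 - 3)*J = -5*J)
(-16165 + l(7, -1)*(-456)) + 4807 = (-16165 - 5*7*(-456)) + 4807 = (-16165 - 35*(-456)) + 4807 = (-16165 + 15960) + 4807 = -205 + 4807 = 4602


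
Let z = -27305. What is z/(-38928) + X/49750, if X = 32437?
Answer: 6585757/4866000 ≈ 1.3534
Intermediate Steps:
z/(-38928) + X/49750 = -27305/(-38928) + 32437/49750 = -27305*(-1/38928) + 32437*(1/49750) = 27305/38928 + 163/250 = 6585757/4866000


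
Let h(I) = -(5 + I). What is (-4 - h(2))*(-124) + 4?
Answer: -368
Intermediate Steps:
h(I) = -5 - I
(-4 - h(2))*(-124) + 4 = (-4 - (-5 - 1*2))*(-124) + 4 = (-4 - (-5 - 2))*(-124) + 4 = (-4 - 1*(-7))*(-124) + 4 = (-4 + 7)*(-124) + 4 = 3*(-124) + 4 = -372 + 4 = -368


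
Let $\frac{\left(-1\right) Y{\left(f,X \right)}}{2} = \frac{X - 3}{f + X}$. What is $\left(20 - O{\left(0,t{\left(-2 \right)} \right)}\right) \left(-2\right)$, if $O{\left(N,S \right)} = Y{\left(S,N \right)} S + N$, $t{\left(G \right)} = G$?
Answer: $-28$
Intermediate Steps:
$Y{\left(f,X \right)} = - \frac{2 \left(-3 + X\right)}{X + f}$ ($Y{\left(f,X \right)} = - 2 \frac{X - 3}{f + X} = - 2 \frac{-3 + X}{X + f} = - \frac{2 \left(-3 + X\right)}{X + f}$)
$O{\left(N,S \right)} = N + \frac{2 S \left(3 - N\right)}{N + S}$ ($O{\left(N,S \right)} = \frac{2 \left(3 - N\right)}{N + S} S + N = \frac{2 S \left(3 - N\right)}{N + S} + N = N + \frac{2 S \left(3 - N\right)}{N + S}$)
$\left(20 - O{\left(0,t{\left(-2 \right)} \right)}\right) \left(-2\right) = \left(20 - \frac{0^{2} + 6 \left(-2\right) - 0 \left(-2\right)}{0 - 2}\right) \left(-2\right) = \left(20 - \frac{0 - 12 + 0}{-2}\right) \left(-2\right) = \left(20 - \left(- \frac{1}{2}\right) \left(-12\right)\right) \left(-2\right) = \left(20 - 6\right) \left(-2\right) = 14 \left(-2\right) = -28$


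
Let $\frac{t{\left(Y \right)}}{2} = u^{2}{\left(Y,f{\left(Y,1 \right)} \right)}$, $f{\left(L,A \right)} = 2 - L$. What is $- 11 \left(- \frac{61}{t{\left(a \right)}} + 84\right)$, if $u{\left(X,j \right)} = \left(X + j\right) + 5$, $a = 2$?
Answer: $- \frac{89881}{98} \approx -917.15$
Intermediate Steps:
$u{\left(X,j \right)} = 5 + X + j$
$t{\left(Y \right)} = 98$ ($t{\left(Y \right)} = 2 \left(5 + Y - \left(-2 + Y\right)\right)^{2} = 2 \cdot 7^{2} = 2 \cdot 49 = 98$)
$- 11 \left(- \frac{61}{t{\left(a \right)}} + 84\right) = - 11 \left(- \frac{61}{98} + 84\right) = \left(-11\right) \frac{8171}{98} = - \frac{89881}{98}$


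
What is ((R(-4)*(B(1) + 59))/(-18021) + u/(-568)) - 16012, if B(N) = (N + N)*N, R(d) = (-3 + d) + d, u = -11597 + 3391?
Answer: -81874708841/5117964 ≈ -15998.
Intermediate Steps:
u = -8206
R(d) = -3 + 2*d
B(N) = 2*N**2 (B(N) = (2*N)*N = 2*N**2)
((R(-4)*(B(1) + 59))/(-18021) + u/(-568)) - 16012 = (((-3 + 2*(-4))*(2*1**2 + 59))/(-18021) - 8206/(-568)) - 16012 = (((-3 - 8)*(2*1 + 59))*(-1/18021) - 8206*(-1/568)) - 16012 = (-11*(2 + 59)*(-1/18021) + 4103/284) - 16012 = (-11*61*(-1/18021) + 4103/284) - 16012 = (-671*(-1/18021) + 4103/284) - 16012 = (671/18021 + 4103/284) - 16012 = 74130727/5117964 - 16012 = -81874708841/5117964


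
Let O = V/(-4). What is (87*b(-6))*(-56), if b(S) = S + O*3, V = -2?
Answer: 21924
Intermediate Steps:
O = ½ (O = -2/(-4) = -2*(-¼) = ½ ≈ 0.50000)
b(S) = 3/2 + S (b(S) = S + (½)*3 = S + 3/2 = 3/2 + S)
(87*b(-6))*(-56) = (87*(3/2 - 6))*(-56) = (87*(-9/2))*(-56) = -783/2*(-56) = 21924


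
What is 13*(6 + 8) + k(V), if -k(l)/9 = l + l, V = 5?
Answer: 92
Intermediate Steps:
k(l) = -18*l (k(l) = -9*(l + l) = -18*l)
13*(6 + 8) + k(V) = 13*(6 + 8) - 18*5 = 13*14 - 90 = 182 - 90 = 92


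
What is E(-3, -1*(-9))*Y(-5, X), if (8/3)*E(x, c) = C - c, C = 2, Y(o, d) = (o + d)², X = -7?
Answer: -378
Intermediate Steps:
Y(o, d) = (d + o)²
E(x, c) = ¾ - 3*c/8 (E(x, c) = 3*(2 - c)/8 = ¾ - 3*c/8)
E(-3, -1*(-9))*Y(-5, X) = (¾ - (-3)*(-9)/8)*(-7 - 5)² = (¾ - 3/8*9)*(-12)² = (¾ - 27/8)*144 = -21/8*144 = -378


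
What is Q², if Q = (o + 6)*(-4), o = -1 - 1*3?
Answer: 64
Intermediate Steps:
o = -4 (o = -1 - 3 = -4)
Q = -8 (Q = (-4 + 6)*(-4) = 2*(-4) = -8)
Q² = (-8)² = 64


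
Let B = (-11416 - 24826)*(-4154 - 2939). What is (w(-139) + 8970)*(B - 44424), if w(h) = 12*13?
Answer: 2345565268332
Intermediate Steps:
w(h) = 156
B = 257064506 (B = -36242*(-7093) = 257064506)
(w(-139) + 8970)*(B - 44424) = (156 + 8970)*(257064506 - 44424) = 9126*257020082 = 2345565268332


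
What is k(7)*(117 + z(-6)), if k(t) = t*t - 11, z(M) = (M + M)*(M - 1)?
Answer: 7638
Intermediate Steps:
z(M) = 2*M*(-1 + M) (z(M) = (2*M)*(-1 + M) = 2*M*(-1 + M))
k(t) = -11 + t² (k(t) = t² - 11 = -11 + t²)
k(7)*(117 + z(-6)) = (-11 + 7²)*(117 + 2*(-6)*(-1 - 6)) = (-11 + 49)*(117 + 2*(-6)*(-7)) = 38*(117 + 84) = 38*201 = 7638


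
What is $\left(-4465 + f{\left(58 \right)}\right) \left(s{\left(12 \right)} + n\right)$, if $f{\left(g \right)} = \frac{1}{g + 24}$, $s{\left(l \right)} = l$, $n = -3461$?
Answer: $\frac{1262778921}{82} \approx 1.54 \cdot 10^{7}$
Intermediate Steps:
$f{\left(g \right)} = \frac{1}{24 + g}$
$\left(-4465 + f{\left(58 \right)}\right) \left(s{\left(12 \right)} + n\right) = \left(-4465 + \frac{1}{24 + 58}\right) \left(12 - 3461\right) = \left(-4465 + \frac{1}{82}\right) \left(-3449\right) = \left(- \frac{366129}{82}\right) \left(-3449\right) = \frac{1262778921}{82}$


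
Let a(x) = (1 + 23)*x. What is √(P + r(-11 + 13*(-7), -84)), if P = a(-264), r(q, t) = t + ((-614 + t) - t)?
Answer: I*√7034 ≈ 83.869*I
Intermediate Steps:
a(x) = 24*x
r(q, t) = -614 + t (r(q, t) = t - 614 = -614 + t)
P = -6336 (P = 24*(-264) = -6336)
√(P + r(-11 + 13*(-7), -84)) = √(-6336 + (-614 - 84)) = √(-6336 - 698) = √(-7034) = I*√7034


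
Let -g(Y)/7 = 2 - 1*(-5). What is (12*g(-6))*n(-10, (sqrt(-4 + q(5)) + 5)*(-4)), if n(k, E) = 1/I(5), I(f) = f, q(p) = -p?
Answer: -588/5 ≈ -117.60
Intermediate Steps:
g(Y) = -49 (g(Y) = -7*(2 - 1*(-5)) = -7*(2 + 5) = -7*7 = -49)
n(k, E) = 1/5
(12*g(-6))*n(-10, (sqrt(-4 + q(5)) + 5)*(-4)) = (12*(-49))*(1/5) = -588*1/5 = -588/5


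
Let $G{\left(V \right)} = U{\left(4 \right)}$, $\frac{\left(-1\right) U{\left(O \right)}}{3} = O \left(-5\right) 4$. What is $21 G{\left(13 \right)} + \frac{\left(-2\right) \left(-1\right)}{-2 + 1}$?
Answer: $5038$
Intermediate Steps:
$U{\left(O \right)} = 60 O$ ($U{\left(O \right)} = - 3 O \left(-5\right) 4 = - 3 - 5 O 4 = - 3 \left(- 20 O\right) = 60 O$)
$G{\left(V \right)} = 240$ ($G{\left(V \right)} = 60 \cdot 4 = 240$)
$21 G{\left(13 \right)} + \frac{\left(-2\right) \left(-1\right)}{-2 + 1} = 21 \cdot 240 + \frac{\left(-2\right) \left(-1\right)}{-2 + 1} = 5040 + \frac{2}{-1} = 5040 + 2 \left(-1\right) = 5040 - 2 = 5038$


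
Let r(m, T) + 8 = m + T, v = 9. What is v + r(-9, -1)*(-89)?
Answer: 1611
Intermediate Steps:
r(m, T) = -8 + T + m (r(m, T) = -8 + (m + T) = -8 + (T + m) = -8 + T + m)
v + r(-9, -1)*(-89) = 9 + (-8 - 1 - 9)*(-89) = 9 - 18*(-89) = 9 + 1602 = 1611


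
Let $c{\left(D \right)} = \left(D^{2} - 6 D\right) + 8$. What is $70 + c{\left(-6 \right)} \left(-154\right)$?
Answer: $-12250$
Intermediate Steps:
$c{\left(D \right)} = 8 + D^{2} - 6 D$
$70 + c{\left(-6 \right)} \left(-154\right) = 70 + \left(8 + \left(-6\right)^{2} - -36\right) \left(-154\right) = 70 + \left(8 + 36 + 36\right) \left(-154\right) = 70 + 80 \left(-154\right) = 70 - 12320 = -12250$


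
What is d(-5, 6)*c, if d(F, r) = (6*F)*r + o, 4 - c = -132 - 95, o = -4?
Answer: -42504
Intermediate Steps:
c = 231 (c = 4 - (-132 - 95) = 4 - 1*(-227) = 4 + 227 = 231)
d(F, r) = -4 + 6*F*r (d(F, r) = (6*F)*r - 4 = 6*F*r - 4 = -4 + 6*F*r)
d(-5, 6)*c = (-4 + 6*(-5)*6)*231 = (-4 - 180)*231 = -184*231 = -42504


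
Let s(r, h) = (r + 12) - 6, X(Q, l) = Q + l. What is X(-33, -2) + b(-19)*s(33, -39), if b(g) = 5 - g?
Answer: 901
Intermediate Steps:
s(r, h) = 6 + r (s(r, h) = (12 + r) - 6 = 6 + r)
X(-33, -2) + b(-19)*s(33, -39) = (-33 - 2) + (5 - 1*(-19))*(6 + 33) = -35 + (5 + 19)*39 = -35 + 24*39 = -35 + 936 = 901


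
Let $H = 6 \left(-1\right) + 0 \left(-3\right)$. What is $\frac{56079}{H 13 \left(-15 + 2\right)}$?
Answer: $\frac{18693}{338} \approx 55.305$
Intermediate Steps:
$H = -6$ ($H = -6 + 0 = -6$)
$\frac{56079}{H 13 \left(-15 + 2\right)} = \frac{56079}{\left(-6\right) 13 \left(-15 + 2\right)} = \frac{56079}{\left(-78\right) \left(-13\right)} = \frac{56079}{1014} = 56079 \cdot \frac{1}{1014} = \frac{18693}{338}$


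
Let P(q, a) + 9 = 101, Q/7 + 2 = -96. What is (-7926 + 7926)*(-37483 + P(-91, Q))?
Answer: 0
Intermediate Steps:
Q = -686 (Q = -14 + 7*(-96) = -14 - 672 = -686)
P(q, a) = 92 (P(q, a) = -9 + 101 = 92)
(-7926 + 7926)*(-37483 + P(-91, Q)) = (-7926 + 7926)*(-37483 + 92) = 0*(-37391) = 0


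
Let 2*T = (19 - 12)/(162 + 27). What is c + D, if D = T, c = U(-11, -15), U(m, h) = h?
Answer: -809/54 ≈ -14.981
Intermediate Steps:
T = 1/54 (T = ((19 - 12)/(162 + 27))/2 = (7/189)/2 = (7*(1/189))/2 = (1/2)*(1/27) = 1/54 ≈ 0.018519)
c = -15
D = 1/54 ≈ 0.018519
c + D = -15 + 1/54 = -809/54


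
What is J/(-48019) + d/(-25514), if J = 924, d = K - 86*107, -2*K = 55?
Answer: 839232849/2450313532 ≈ 0.34250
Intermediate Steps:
K = -55/2 (K = -1/2*55 = -55/2 ≈ -27.500)
d = -18459/2 (d = -55/2 - 86*107 = -55/2 - 9202 = -18459/2 ≈ -9229.5)
J/(-48019) + d/(-25514) = 924/(-48019) - 18459/2/(-25514) = 924*(-1/48019) - 18459/2*(-1/25514) = -924/48019 + 18459/51028 = 839232849/2450313532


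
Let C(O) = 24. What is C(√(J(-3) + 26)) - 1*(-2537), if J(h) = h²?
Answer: 2561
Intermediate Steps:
C(√(J(-3) + 26)) - 1*(-2537) = 24 - 1*(-2537) = 24 + 2537 = 2561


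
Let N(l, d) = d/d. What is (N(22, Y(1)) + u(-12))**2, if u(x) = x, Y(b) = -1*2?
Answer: 121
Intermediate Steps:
Y(b) = -2
N(l, d) = 1
(N(22, Y(1)) + u(-12))**2 = (1 - 12)**2 = (-11)**2 = 121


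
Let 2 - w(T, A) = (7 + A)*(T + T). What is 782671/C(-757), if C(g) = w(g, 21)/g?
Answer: -592481947/42394 ≈ -13976.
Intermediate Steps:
w(T, A) = 2 - 2*T*(7 + A) (w(T, A) = 2 - (7 + A)*(T + T) = 2 - (7 + A)*2*T = 2 - 2*T*(7 + A))
C(g) = (2 - 56*g)/g (C(g) = (2 - 14*g - 2*21*g)/g = (2 - 14*g - 42*g)/g = (2 - 56*g)/g)
782671/C(-757) = 782671/(-56 + 2/(-757)) = 782671/(-56 + 2*(-1/757)) = 782671/(-56 - 2/757) = 782671/(-42394/757) = 782671*(-757/42394) = -592481947/42394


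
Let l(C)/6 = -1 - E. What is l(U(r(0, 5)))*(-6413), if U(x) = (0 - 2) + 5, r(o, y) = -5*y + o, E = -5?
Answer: -153912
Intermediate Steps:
r(o, y) = o - 5*y
U(x) = 3 (U(x) = -2 + 5 = 3)
l(C) = 24 (l(C) = 6*(-1 - 1*(-5)) = 6*(-1 + 5) = 6*4 = 24)
l(U(r(0, 5)))*(-6413) = 24*(-6413) = -153912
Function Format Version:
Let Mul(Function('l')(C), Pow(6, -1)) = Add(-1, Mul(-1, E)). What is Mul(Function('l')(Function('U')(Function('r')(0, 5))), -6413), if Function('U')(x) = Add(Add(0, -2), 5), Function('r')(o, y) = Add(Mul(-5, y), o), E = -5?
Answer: -153912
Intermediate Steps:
Function('r')(o, y) = Add(o, Mul(-5, y))
Function('U')(x) = 3 (Function('U')(x) = Add(-2, 5) = 3)
Function('l')(C) = 24 (Function('l')(C) = Mul(6, Add(-1, Mul(-1, -5))) = Mul(6, Add(-1, 5)) = Mul(6, 4) = 24)
Mul(Function('l')(Function('U')(Function('r')(0, 5))), -6413) = Mul(24, -6413) = -153912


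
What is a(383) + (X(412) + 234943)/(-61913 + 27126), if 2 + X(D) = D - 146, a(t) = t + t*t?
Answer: 5115958457/34787 ≈ 1.4707e+5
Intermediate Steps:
a(t) = t + t**2
X(D) = -148 + D (X(D) = -2 + (D - 146) = -2 + (-146 + D) = -148 + D)
a(383) + (X(412) + 234943)/(-61913 + 27126) = 383*(1 + 383) + ((-148 + 412) + 234943)/(-61913 + 27126) = 383*384 + (264 + 234943)/(-34787) = 147072 + 235207*(-1/34787) = 147072 - 235207/34787 = 5115958457/34787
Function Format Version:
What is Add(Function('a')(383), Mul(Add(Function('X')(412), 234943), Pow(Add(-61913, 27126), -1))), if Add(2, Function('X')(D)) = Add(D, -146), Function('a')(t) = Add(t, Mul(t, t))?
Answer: Rational(5115958457, 34787) ≈ 1.4707e+5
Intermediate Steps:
Function('a')(t) = Add(t, Pow(t, 2))
Function('X')(D) = Add(-148, D) (Function('X')(D) = Add(-2, Add(D, -146)) = Add(-2, Add(-146, D)) = Add(-148, D))
Add(Function('a')(383), Mul(Add(Function('X')(412), 234943), Pow(Add(-61913, 27126), -1))) = Add(Mul(383, Add(1, 383)), Mul(Add(Add(-148, 412), 234943), Pow(Add(-61913, 27126), -1))) = Add(Mul(383, 384), Mul(Add(264, 234943), Pow(-34787, -1))) = Add(147072, Mul(235207, Rational(-1, 34787))) = Add(147072, Rational(-235207, 34787)) = Rational(5115958457, 34787)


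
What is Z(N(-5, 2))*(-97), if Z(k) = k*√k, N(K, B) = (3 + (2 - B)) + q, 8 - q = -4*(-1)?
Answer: -679*√7 ≈ -1796.5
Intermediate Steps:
q = 4 (q = 8 - (-4)*(-1) = 8 - 1*4 = 8 - 4 = 4)
N(K, B) = 9 - B (N(K, B) = (3 + (2 - B)) + 4 = (5 - B) + 4 = 9 - B)
Z(k) = k^(3/2)
Z(N(-5, 2))*(-97) = (9 - 1*2)^(3/2)*(-97) = (9 - 2)^(3/2)*(-97) = 7^(3/2)*(-97) = (7*√7)*(-97) = -679*√7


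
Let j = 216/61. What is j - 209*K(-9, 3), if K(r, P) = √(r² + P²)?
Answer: 216/61 - 627*√10 ≈ -1979.2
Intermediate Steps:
j = 216/61 (j = 216*(1/61) = 216/61 ≈ 3.5410)
K(r, P) = √(P² + r²)
j - 209*K(-9, 3) = 216/61 - 209*√(3² + (-9)²) = 216/61 - 209*√(9 + 81) = 216/61 - 627*√10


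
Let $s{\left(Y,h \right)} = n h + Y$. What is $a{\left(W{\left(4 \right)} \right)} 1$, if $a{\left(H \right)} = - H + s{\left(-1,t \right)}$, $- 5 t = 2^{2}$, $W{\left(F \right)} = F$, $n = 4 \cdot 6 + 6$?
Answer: $-29$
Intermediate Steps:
$n = 30$ ($n = 24 + 6 = 30$)
$t = - \frac{4}{5}$ ($t = - \frac{2^{2}}{5} = \left(- \frac{1}{5}\right) 4 = - \frac{4}{5} \approx -0.8$)
$s{\left(Y,h \right)} = Y + 30 h$ ($s{\left(Y,h \right)} = 30 h + Y = Y + 30 h$)
$a{\left(H \right)} = -25 - H$ ($a{\left(H \right)} = - H + \left(-1 + 30 \left(- \frac{4}{5}\right)\right) = - H - 25 = -25 - H$)
$a{\left(W{\left(4 \right)} \right)} 1 = \left(-25 - 4\right) 1 = \left(-29\right) 1 = -29$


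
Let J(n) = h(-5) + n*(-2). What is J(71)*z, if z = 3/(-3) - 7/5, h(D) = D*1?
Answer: 1764/5 ≈ 352.80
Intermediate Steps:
h(D) = D
z = -12/5 (z = 3*(-⅓) - 7*⅕ = -1 - 7/5 = -12/5 ≈ -2.4000)
J(n) = -5 - 2*n (J(n) = -5 + n*(-2) = -5 - 2*n)
J(71)*z = (-5 - 2*71)*(-12/5) = (-5 - 142)*(-12/5) = -147*(-12/5) = 1764/5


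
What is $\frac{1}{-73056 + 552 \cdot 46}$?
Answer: $- \frac{1}{47664} \approx -2.098 \cdot 10^{-5}$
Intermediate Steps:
$\frac{1}{-73056 + 552 \cdot 46} = \frac{1}{-73056 + 25392} = \frac{1}{-47664} = - \frac{1}{47664}$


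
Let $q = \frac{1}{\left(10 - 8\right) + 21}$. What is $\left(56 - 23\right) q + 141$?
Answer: $\frac{3276}{23} \approx 142.43$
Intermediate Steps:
$q = \frac{1}{23}$ ($q = \frac{1}{\left(10 - 8\right) + 21} = \frac{1}{2 + 21} = \frac{1}{23} \approx 0.043478$)
$\left(56 - 23\right) q + 141 = \left(56 - 23\right) \frac{1}{23} + 141 = 33 \cdot \frac{1}{23} + 141 = \frac{33}{23} + 141 = \frac{3276}{23}$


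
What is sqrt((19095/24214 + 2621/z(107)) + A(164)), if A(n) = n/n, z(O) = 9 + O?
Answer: sqrt(12023300689007)/702206 ≈ 4.9380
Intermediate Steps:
A(n) = 1
sqrt((19095/24214 + 2621/z(107)) + A(164)) = sqrt((19095/24214 + 2621/(9 + 107)) + 1) = sqrt((19095*(1/24214) + 2621/116) + 1) = sqrt((19095/24214 + 2621*(1/116)) + 1) = sqrt((19095/24214 + 2621/116) + 1) = sqrt(32839957/1404412 + 1) = sqrt(34244369/1404412) = sqrt(12023300689007)/702206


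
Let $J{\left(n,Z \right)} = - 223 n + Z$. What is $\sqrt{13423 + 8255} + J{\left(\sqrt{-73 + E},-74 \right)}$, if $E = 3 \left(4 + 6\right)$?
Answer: $-74 + \sqrt{21678} - 223 i \sqrt{43} \approx 73.234 - 1462.3 i$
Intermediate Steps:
$E = 30$ ($E = 3 \cdot 10 = 30$)
$J{\left(n,Z \right)} = Z - 223 n$
$\sqrt{13423 + 8255} + J{\left(\sqrt{-73 + E},-74 \right)} = \sqrt{13423 + 8255} - \left(74 + 223 \sqrt{-73 + 30}\right) = \sqrt{21678} - \left(74 + 223 \sqrt{-43}\right) = \sqrt{21678} - \left(74 + 223 i \sqrt{43}\right) = -74 + \sqrt{21678} - 223 i \sqrt{43}$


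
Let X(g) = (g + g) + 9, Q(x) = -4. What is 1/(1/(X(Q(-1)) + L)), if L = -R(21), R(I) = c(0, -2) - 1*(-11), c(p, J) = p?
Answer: -10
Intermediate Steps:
R(I) = 11 (R(I) = 0 - 1*(-11) = 0 + 11 = 11)
X(g) = 9 + 2*g (X(g) = 2*g + 9 = 9 + 2*g)
L = -11 (L = -1*11 = -11)
1/(1/(X(Q(-1)) + L)) = 1/(1/((9 + 2*(-4)) - 11)) = 1/(1/((9 - 8) - 11)) = 1/(1/(1 - 11)) = 1/(1/(-10)) = 1/(-1/10) = -10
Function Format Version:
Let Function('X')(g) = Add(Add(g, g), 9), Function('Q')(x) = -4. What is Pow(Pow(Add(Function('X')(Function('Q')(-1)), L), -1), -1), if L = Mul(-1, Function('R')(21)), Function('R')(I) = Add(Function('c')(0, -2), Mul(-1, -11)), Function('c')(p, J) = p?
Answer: -10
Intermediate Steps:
Function('R')(I) = 11 (Function('R')(I) = Add(0, Mul(-1, -11)) = Add(0, 11) = 11)
Function('X')(g) = Add(9, Mul(2, g)) (Function('X')(g) = Add(Mul(2, g), 9) = Add(9, Mul(2, g)))
L = -11 (L = Mul(-1, 11) = -11)
Pow(Pow(Add(Function('X')(Function('Q')(-1)), L), -1), -1) = Pow(Pow(Add(Add(9, Mul(2, -4)), -11), -1), -1) = Pow(Pow(Add(Add(9, -8), -11), -1), -1) = Pow(Pow(Add(1, -11), -1), -1) = Pow(Pow(-10, -1), -1) = Pow(Rational(-1, 10), -1) = -10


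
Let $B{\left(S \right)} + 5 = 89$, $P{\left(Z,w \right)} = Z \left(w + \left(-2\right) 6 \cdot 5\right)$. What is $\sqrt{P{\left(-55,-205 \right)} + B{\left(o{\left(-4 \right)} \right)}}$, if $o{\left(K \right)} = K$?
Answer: $\sqrt{14659} \approx 121.07$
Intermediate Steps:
$P{\left(Z,w \right)} = Z \left(-60 + w\right)$ ($P{\left(Z,w \right)} = Z \left(w - 60\right) = Z \left(-60 + w\right)$)
$B{\left(S \right)} = 84$ ($B{\left(S \right)} = -5 + 89 = 84$)
$\sqrt{P{\left(-55,-205 \right)} + B{\left(o{\left(-4 \right)} \right)}} = \sqrt{- 55 \left(-60 - 205\right) + 84} = \sqrt{\left(-55\right) \left(-265\right) + 84} = \sqrt{14575 + 84} = \sqrt{14659}$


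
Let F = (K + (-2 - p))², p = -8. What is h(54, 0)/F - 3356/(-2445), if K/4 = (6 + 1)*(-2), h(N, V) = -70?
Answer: 164377/122250 ≈ 1.3446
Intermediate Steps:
K = -56 (K = 4*((6 + 1)*(-2)) = 4*(7*(-2)) = 4*(-14) = -56)
F = 2500 (F = (-56 + (-2 - 1*(-8)))² = (-56 + (-2 + 8))² = (-56 + 6)² = (-50)² = 2500)
h(54, 0)/F - 3356/(-2445) = -70/2500 - 3356/(-2445) = -70*1/2500 - 3356*(-1/2445) = -7/250 + 3356/2445 = 164377/122250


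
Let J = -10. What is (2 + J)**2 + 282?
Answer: 346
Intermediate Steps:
(2 + J)**2 + 282 = (2 - 10)**2 + 282 = (-8)**2 + 282 = 64 + 282 = 346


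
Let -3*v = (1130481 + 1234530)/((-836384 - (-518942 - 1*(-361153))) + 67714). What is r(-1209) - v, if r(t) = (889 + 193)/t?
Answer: -538024225/246185043 ≈ -2.1854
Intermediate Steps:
r(t) = 1082/t
v = 262779/203627 (v = -(1130481 + 1234530)/(3*((-836384 - (-518942 - 1*(-361153))) + 67714)) = -788337/((-836384 - (-518942 + 361153)) + 67714) = -788337/((-836384 - 1*(-157789)) + 67714) = -788337/((-836384 + 157789) + 67714) = -788337/(-678595 + 67714) = -788337/(-610881) = -788337*(-1)/610881 = -1/3*(-788337/203627) = 262779/203627 ≈ 1.2905)
r(-1209) - v = 1082/(-1209) - 1*262779/203627 = 1082*(-1/1209) - 262779/203627 = -1082/1209 - 262779/203627 = -538024225/246185043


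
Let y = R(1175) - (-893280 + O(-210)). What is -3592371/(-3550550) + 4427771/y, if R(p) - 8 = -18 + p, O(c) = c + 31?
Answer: 9467421818777/1588203621600 ≈ 5.9611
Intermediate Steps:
O(c) = 31 + c
R(p) = -10 + p (R(p) = 8 + (-18 + p) = -10 + p)
y = 894624 (y = (-10 + 1175) - (-893280 + (31 - 210)) = 1165 - (-893280 - 179) = 1165 - 1*(-893459) = 1165 + 893459 = 894624)
-3592371/(-3550550) + 4427771/y = -3592371/(-3550550) + 4427771/894624 = -3592371*(-1/3550550) + 4427771*(1/894624) = 3592371/3550550 + 4427771/894624 = 9467421818777/1588203621600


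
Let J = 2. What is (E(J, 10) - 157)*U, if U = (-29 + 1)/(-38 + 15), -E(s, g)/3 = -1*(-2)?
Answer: -4564/23 ≈ -198.43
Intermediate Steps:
E(s, g) = -6 (E(s, g) = -(-3)*(-2) = -3*2 = -6)
U = 28/23 (U = -28/(-23) = -28*(-1/23) = 28/23 ≈ 1.2174)
(E(J, 10) - 157)*U = (-6 - 157)*(28/23) = -163*28/23 = -4564/23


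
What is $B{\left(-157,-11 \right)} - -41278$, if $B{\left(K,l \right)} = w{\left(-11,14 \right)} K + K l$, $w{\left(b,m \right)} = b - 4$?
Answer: $45360$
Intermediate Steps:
$w{\left(b,m \right)} = -4 + b$
$B{\left(K,l \right)} = - 15 K + K l$ ($B{\left(K,l \right)} = \left(-4 - 11\right) K + K l = - 15 K + K l$)
$B{\left(-157,-11 \right)} - -41278 = - 157 \left(-15 - 11\right) - -41278 = \left(-157\right) \left(-26\right) + 41278 = 4082 + 41278 = 45360$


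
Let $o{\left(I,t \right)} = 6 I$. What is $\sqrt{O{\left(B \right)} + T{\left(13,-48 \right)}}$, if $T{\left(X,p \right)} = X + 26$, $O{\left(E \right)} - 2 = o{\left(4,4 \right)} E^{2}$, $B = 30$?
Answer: $\sqrt{21641} \approx 147.11$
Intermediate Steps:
$O{\left(E \right)} = 2 + 24 E^{2}$ ($O{\left(E \right)} = 2 + 6 \cdot 4 E^{2} = 2 + 24 E^{2}$)
$T{\left(X,p \right)} = 26 + X$
$\sqrt{O{\left(B \right)} + T{\left(13,-48 \right)}} = \sqrt{\left(2 + 24 \cdot 30^{2}\right) + \left(26 + 13\right)} = \sqrt{\left(2 + 24 \cdot 900\right) + 39} = \sqrt{\left(2 + 21600\right) + 39} = \sqrt{21602 + 39} = \sqrt{21641}$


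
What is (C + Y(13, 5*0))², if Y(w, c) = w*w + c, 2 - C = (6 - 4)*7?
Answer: 24649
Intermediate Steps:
C = -12 (C = 2 - (6 - 4)*7 = 2 - 2*7 = 2 - 1*14 = 2 - 14 = -12)
Y(w, c) = c + w² (Y(w, c) = w² + c = c + w²)
(C + Y(13, 5*0))² = (-12 + (5*0 + 13²))² = (-12 + (0 + 169))² = (-12 + 169)² = 157² = 24649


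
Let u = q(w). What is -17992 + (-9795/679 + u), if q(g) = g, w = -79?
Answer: -12280004/679 ≈ -18085.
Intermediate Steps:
u = -79
-17992 + (-9795/679 + u) = -17992 + (-9795/679 - 79) = -17992 - 63436/679 = -12280004/679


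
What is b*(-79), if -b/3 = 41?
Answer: 9717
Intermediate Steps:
b = -123 (b = -3*41 = -123)
b*(-79) = -123*(-79) = 9717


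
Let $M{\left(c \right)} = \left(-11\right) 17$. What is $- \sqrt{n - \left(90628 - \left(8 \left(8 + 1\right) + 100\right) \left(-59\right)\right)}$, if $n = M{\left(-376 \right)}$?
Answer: $- i \sqrt{100963} \approx - 317.75 i$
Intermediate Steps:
$M{\left(c \right)} = -187$
$n = -187$
$- \sqrt{n - \left(90628 - \left(8 \left(8 + 1\right) + 100\right) \left(-59\right)\right)} = - \sqrt{-187 - \left(90628 - \left(8 \left(8 + 1\right) + 100\right) \left(-59\right)\right)} = - \sqrt{-187 - \left(90628 - \left(8 \cdot 9 + 100\right) \left(-59\right)\right)} = - \sqrt{-187 - \left(90628 - \left(72 + 100\right) \left(-59\right)\right)} = - \sqrt{-187 + \left(-90628 + 172 \left(-59\right)\right)} = - \sqrt{-187 - 100776} = - \sqrt{-100963} = - i \sqrt{100963}$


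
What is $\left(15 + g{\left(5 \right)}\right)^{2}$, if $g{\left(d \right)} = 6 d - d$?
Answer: $1600$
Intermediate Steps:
$g{\left(d \right)} = 5 d$
$\left(15 + g{\left(5 \right)}\right)^{2} = \left(15 + 5 \cdot 5\right)^{2} = \left(15 + 25\right)^{2} = 40^{2} = 1600$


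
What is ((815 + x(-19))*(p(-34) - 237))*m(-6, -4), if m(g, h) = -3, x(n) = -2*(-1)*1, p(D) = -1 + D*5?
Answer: 1000008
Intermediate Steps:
p(D) = -1 + 5*D
x(n) = 2 (x(n) = 2*1 = 2)
((815 + x(-19))*(p(-34) - 237))*m(-6, -4) = ((815 + 2)*((-1 + 5*(-34)) - 237))*(-3) = (817*((-1 - 170) - 237))*(-3) = (817*(-171 - 237))*(-3) = (817*(-408))*(-3) = -333336*(-3) = 1000008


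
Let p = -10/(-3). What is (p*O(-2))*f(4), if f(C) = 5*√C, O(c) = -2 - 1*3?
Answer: -500/3 ≈ -166.67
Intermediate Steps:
O(c) = -5 (O(c) = -2 - 3 = -5)
p = 10/3 (p = -10*(-⅓) = 10/3 ≈ 3.3333)
(p*O(-2))*f(4) = ((10/3)*(-5))*(5*√4) = -250*2/3 = -50/3*10 = -500/3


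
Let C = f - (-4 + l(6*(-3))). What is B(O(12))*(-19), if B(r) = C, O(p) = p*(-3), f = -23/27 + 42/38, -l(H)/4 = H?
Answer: 34754/27 ≈ 1287.2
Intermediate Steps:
l(H) = -4*H
f = 130/513 (f = -23*1/27 + 42*(1/38) = -23/27 + 21/19 = 130/513 ≈ 0.25341)
O(p) = -3*p
C = -34754/513 (C = 130/513 - (-4 - 24*(-3)) = 130/513 - (-4 - 4*(-18)) = 130/513 - (-4 + 72) = 130/513 - 1*68 = 130/513 - 68 = -34754/513 ≈ -67.747)
B(r) = -34754/513
B(O(12))*(-19) = -34754/513*(-19) = 34754/27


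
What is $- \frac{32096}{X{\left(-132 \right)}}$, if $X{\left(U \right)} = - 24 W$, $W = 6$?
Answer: $\frac{2006}{9} \approx 222.89$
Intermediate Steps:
$X{\left(U \right)} = -144$ ($X{\left(U \right)} = \left(-24\right) 6 = -144$)
$- \frac{32096}{X{\left(-132 \right)}} = - \frac{32096}{-144} = \left(-32096\right) \left(- \frac{1}{144}\right) = \frac{2006}{9}$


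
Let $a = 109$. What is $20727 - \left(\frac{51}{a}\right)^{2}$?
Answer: $\frac{246254886}{11881} \approx 20727.0$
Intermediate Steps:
$20727 - \left(\frac{51}{a}\right)^{2} = 20727 - \left(\frac{51}{109}\right)^{2} = 20727 - \frac{2601}{11881} = \frac{246254886}{11881}$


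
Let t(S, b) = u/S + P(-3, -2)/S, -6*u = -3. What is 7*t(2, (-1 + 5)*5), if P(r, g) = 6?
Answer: 91/4 ≈ 22.750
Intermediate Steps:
u = ½ (u = -⅙*(-3) = ½ ≈ 0.50000)
t(S, b) = 13/(2*S) (t(S, b) = 1/(2*S) + 6/S = 13/(2*S))
7*t(2, (-1 + 5)*5) = 7*((13/2)/2) = 7*((13/2)*(½)) = 7*(13/4) = 91/4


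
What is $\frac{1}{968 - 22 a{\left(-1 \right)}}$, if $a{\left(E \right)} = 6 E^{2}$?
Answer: $\frac{1}{836} \approx 0.0011962$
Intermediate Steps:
$\frac{1}{968 - 22 a{\left(-1 \right)}} = \frac{1}{968 - 22 \cdot 6 \left(-1\right)^{2}} = \frac{1}{968 - 22 \cdot 6 \cdot 1} = \frac{1}{968 - 132} = \frac{1}{836}$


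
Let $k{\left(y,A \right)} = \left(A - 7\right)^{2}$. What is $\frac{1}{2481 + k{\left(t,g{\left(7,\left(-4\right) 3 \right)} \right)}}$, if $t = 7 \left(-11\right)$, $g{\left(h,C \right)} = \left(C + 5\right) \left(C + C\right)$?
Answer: $\frac{1}{28402} \approx 3.5209 \cdot 10^{-5}$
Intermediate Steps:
$g{\left(h,C \right)} = 2 C \left(5 + C\right)$ ($g{\left(h,C \right)} = \left(5 + C\right) 2 C = 2 C \left(5 + C\right)$)
$t = -77$
$k{\left(y,A \right)} = \left(-7 + A\right)^{2}$
$\frac{1}{2481 + k{\left(t,g{\left(7,\left(-4\right) 3 \right)} \right)}} = \frac{1}{2481 + \left(-7 + 2 \left(\left(-4\right) 3\right) \left(5 - 12\right)\right)^{2}} = \frac{1}{2481 + \left(-7 + 2 \left(-12\right) \left(5 - 12\right)\right)^{2}} = \frac{1}{2481 + \left(-7 + 2 \left(-12\right) \left(-7\right)\right)^{2}} = \frac{1}{2481 + \left(-7 + 168\right)^{2}} = \frac{1}{2481 + 161^{2}} = \frac{1}{2481 + 25921} = \frac{1}{28402}$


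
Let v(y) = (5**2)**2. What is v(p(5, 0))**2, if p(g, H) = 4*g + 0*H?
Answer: 390625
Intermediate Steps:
p(g, H) = 4*g (p(g, H) = 4*g + 0 = 4*g)
v(y) = 625 (v(y) = 25**2 = 625)
v(p(5, 0))**2 = 625**2 = 390625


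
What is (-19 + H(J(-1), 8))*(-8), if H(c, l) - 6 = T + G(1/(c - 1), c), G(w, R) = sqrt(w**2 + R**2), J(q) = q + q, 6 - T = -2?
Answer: 40 - 8*sqrt(37)/3 ≈ 23.779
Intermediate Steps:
T = 8 (T = 6 - 1*(-2) = 6 + 2 = 8)
J(q) = 2*q
G(w, R) = sqrt(R**2 + w**2)
H(c, l) = 14 + sqrt(c**2 + (-1 + c)**(-2)) (H(c, l) = 6 + (8 + sqrt(c**2 + (1/(c - 1))**2)) = 6 + (8 + sqrt(c**2 + (1/(-1 + c))**2)) = 6 + (8 + sqrt(c**2 + (-1 + c)**(-2))) = 14 + sqrt(c**2 + (-1 + c)**(-2)))
(-19 + H(J(-1), 8))*(-8) = (-19 + (14 + sqrt((2*(-1))**2 + (-1 + 2*(-1))**(-2))))*(-8) = (-19 + (14 + sqrt((-2)**2 + (-1 - 2)**(-2))))*(-8) = (-19 + (14 + sqrt(4 + (-3)**(-2))))*(-8) = (-19 + (14 + sqrt(4 + 1/9)))*(-8) = (-19 + (14 + sqrt(37/9)))*(-8) = (-19 + (14 + sqrt(37)/3))*(-8) = (-5 + sqrt(37)/3)*(-8) = 40 - 8*sqrt(37)/3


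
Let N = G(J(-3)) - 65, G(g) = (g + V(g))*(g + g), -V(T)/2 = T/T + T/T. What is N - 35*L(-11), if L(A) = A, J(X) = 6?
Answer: 344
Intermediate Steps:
V(T) = -4 (V(T) = -2*(T/T + T/T) = -2*(1 + 1) = -2*2 = -4)
G(g) = 2*g*(-4 + g) (G(g) = (g - 4)*(g + g) = (-4 + g)*(2*g) = 2*g*(-4 + g))
N = -41 (N = 2*6*(-4 + 6) - 65 = 2*6*2 - 65 = 24 - 65 = -41)
N - 35*L(-11) = -41 - 35*(-11) = -41 + 385 = 344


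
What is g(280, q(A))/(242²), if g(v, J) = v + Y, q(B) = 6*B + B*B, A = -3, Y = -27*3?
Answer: 199/58564 ≈ 0.0033980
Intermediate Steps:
Y = -81
q(B) = B² + 6*B (q(B) = 6*B + B² = B² + 6*B)
g(v, J) = -81 + v (g(v, J) = v - 81 = -81 + v)
g(280, q(A))/(242²) = (-81 + 280)/(242²) = 199/58564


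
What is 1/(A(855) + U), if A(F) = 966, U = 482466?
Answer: 1/483432 ≈ 2.0685e-6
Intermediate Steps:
1/(A(855) + U) = 1/(966 + 482466) = 1/483432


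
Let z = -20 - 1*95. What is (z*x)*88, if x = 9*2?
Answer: -182160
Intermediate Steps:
x = 18
z = -115 (z = -20 - 95 = -115)
(z*x)*88 = -115*18*88 = -2070*88 = -182160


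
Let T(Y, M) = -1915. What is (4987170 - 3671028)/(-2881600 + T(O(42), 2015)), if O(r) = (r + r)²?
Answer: -1316142/2883515 ≈ -0.45644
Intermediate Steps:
O(r) = 4*r² (O(r) = (2*r)² = 4*r²)
(4987170 - 3671028)/(-2881600 + T(O(42), 2015)) = (4987170 - 3671028)/(-2881600 - 1915) = 1316142/(-2883515) = 1316142*(-1/2883515) = -1316142/2883515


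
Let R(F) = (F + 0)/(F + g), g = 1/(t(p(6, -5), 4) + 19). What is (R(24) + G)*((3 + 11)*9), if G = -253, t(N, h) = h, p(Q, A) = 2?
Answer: -2508426/79 ≈ -31752.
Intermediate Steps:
g = 1/23 (g = 1/(4 + 19) = 1/23 ≈ 0.043478)
R(F) = F/(1/23 + F) (R(F) = (F + 0)/(F + 1/23) = F/(1/23 + F))
(R(24) + G)*((3 + 11)*9) = (23*24/(1 + 23*24) - 253)*((3 + 11)*9) = (23*24/(1 + 552) - 253)*(14*9) = (23*24/553 - 253)*126 = (23*24*(1/553) - 253)*126 = (552/553 - 253)*126 = -139357/553*126 = -2508426/79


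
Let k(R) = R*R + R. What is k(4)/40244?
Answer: 5/10061 ≈ 0.00049697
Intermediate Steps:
k(R) = R + R² (k(R) = R² + R = R + R²)
k(4)/40244 = (4*(1 + 4))/40244 = (4*5)*(1/40244) = 20*(1/40244) = 5/10061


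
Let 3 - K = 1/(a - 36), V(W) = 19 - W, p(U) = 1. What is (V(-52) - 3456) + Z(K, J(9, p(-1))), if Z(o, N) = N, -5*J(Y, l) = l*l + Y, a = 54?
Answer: -3387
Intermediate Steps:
J(Y, l) = -Y/5 - l**2/5 (J(Y, l) = -(l*l + Y)/5 = -(l**2 + Y)/5 = -(Y + l**2)/5 = -Y/5 - l**2/5)
K = 53/18 (K = 3 - 1/(54 - 36) = 3 - 1/18 = 53/18 ≈ 2.9444)
(V(-52) - 3456) + Z(K, J(9, p(-1))) = ((19 - 1*(-52)) - 3456) + (-1/5*9 - 1/5*1**2) = ((19 + 52) - 3456) + (-9/5 - 1/5*1) = (71 - 3456) + (-9/5 - 1/5) = -3385 - 2 = -3387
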